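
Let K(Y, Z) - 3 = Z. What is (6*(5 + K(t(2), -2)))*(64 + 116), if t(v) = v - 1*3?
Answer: 6480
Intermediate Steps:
t(v) = -3 + v (t(v) = v - 3 = -3 + v)
K(Y, Z) = 3 + Z
(6*(5 + K(t(2), -2)))*(64 + 116) = (6*(5 + (3 - 2)))*(64 + 116) = (6*(5 + 1))*180 = (6*6)*180 = 36*180 = 6480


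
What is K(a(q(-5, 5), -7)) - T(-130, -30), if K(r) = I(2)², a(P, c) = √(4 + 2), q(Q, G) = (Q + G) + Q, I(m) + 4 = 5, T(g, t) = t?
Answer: 31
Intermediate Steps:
I(m) = 1 (I(m) = -4 + 5 = 1)
q(Q, G) = G + 2*Q (q(Q, G) = (G + Q) + Q = G + 2*Q)
a(P, c) = √6
K(r) = 1 (K(r) = 1² = 1)
K(a(q(-5, 5), -7)) - T(-130, -30) = 1 - 1*(-30) = 1 + 30 = 31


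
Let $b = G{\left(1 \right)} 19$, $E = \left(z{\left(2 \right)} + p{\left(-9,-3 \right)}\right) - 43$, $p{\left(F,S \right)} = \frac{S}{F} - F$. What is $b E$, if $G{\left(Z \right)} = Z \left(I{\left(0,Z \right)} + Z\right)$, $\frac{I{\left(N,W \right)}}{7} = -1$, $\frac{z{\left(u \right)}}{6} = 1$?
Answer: $3154$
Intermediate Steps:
$z{\left(u \right)} = 6$ ($z{\left(u \right)} = 6 \cdot 1 = 6$)
$I{\left(N,W \right)} = -7$ ($I{\left(N,W \right)} = 7 \left(-1\right) = -7$)
$G{\left(Z \right)} = Z \left(-7 + Z\right)$
$p{\left(F,S \right)} = - F + \frac{S}{F}$
$E = - \frac{83}{3}$ ($E = \left(6 - \left(-9 + \frac{3}{-9}\right)\right) - 43 = \left(6 + \left(9 - - \frac{1}{3}\right)\right) - 43 = \left(6 + \left(9 + \frac{1}{3}\right)\right) - 43 = \left(6 + \frac{28}{3}\right) - 43 = \frac{46}{3} - 43 = - \frac{83}{3} \approx -27.667$)
$b = -114$ ($b = 1 \left(-7 + 1\right) 19 = 1 \left(-6\right) 19 = \left(-6\right) 19 = -114$)
$b E = \left(-114\right) \left(- \frac{83}{3}\right) = 3154$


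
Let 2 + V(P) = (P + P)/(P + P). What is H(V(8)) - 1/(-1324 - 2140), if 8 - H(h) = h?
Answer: 31177/3464 ≈ 9.0003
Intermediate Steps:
V(P) = -1 (V(P) = -2 + (P + P)/(P + P) = -2 + (2*P)/((2*P)) = -2 + (2*P)*(1/(2*P)) = -2 + 1 = -1)
H(h) = 8 - h
H(V(8)) - 1/(-1324 - 2140) = (8 - 1*(-1)) - 1/(-1324 - 2140) = (8 + 1) - 1/(-3464) = 9 - 1*(-1/3464) = 9 + 1/3464 = 31177/3464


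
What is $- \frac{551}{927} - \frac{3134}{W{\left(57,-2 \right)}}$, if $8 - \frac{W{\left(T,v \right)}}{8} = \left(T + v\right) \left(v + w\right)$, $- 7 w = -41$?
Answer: $\frac{7018747}{5298732} \approx 1.3246$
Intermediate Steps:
$w = \frac{41}{7}$ ($w = \left(- \frac{1}{7}\right) \left(-41\right) = \frac{41}{7} \approx 5.8571$)
$W{\left(T,v \right)} = 64 - 8 \left(\frac{41}{7} + v\right) \left(T + v\right)$ ($W{\left(T,v \right)} = 64 - 8 \left(T + v\right) \left(v + \frac{41}{7}\right) = 64 - 8 \left(T + v\right) \left(\frac{41}{7} + v\right) = 64 - 8 \left(\frac{41}{7} + v\right) \left(T + v\right)$)
$- \frac{551}{927} - \frac{3134}{W{\left(57,-2 \right)}} = - \frac{551}{927} - \frac{3134}{64 - 8 \left(-2\right)^{2} - \frac{18696}{7} - - \frac{656}{7} - 456 \left(-2\right)} = \left(-551\right) \frac{1}{927} - \frac{3134}{64 - 32 - \frac{18696}{7} + \frac{656}{7} + 912} = - \frac{551}{927} - \frac{3134}{64 - 32 - \frac{18696}{7} + \frac{656}{7} + 912} = - \frac{551}{927} - \frac{3134}{- \frac{11432}{7}} = - \frac{551}{927} - - \frac{10969}{5716} = - \frac{551}{927} + \frac{10969}{5716} = \frac{7018747}{5298732}$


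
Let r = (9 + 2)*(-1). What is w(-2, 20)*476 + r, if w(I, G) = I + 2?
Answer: -11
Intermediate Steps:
w(I, G) = 2 + I
r = -11 (r = 11*(-1) = -11)
w(-2, 20)*476 + r = (2 - 2)*476 - 11 = 0*476 - 11 = 0 - 11 = -11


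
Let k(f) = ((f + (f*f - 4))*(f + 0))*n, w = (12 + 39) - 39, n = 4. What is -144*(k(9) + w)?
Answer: -447552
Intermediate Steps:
w = 12 (w = 51 - 39 = 12)
k(f) = 4*f*(-4 + f + f²) (k(f) = ((f + (f*f - 4))*(f + 0))*4 = ((f + (f² - 4))*f)*4 = ((f + (-4 + f²))*f)*4 = ((-4 + f + f²)*f)*4 = (f*(-4 + f + f²))*4 = 4*f*(-4 + f + f²))
-144*(k(9) + w) = -144*(4*9*(-4 + 9 + 9²) + 12) = -144*(4*9*(-4 + 9 + 81) + 12) = -144*(4*9*86 + 12) = -144*(3096 + 12) = -144*3108 = -447552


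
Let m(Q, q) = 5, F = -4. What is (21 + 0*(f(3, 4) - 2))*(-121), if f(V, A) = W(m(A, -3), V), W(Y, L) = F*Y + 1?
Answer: -2541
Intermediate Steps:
W(Y, L) = 1 - 4*Y (W(Y, L) = -4*Y + 1 = 1 - 4*Y)
f(V, A) = -19 (f(V, A) = 1 - 4*5 = 1 - 20 = -19)
(21 + 0*(f(3, 4) - 2))*(-121) = (21 + 0*(-19 - 2))*(-121) = (21 + 0*(-21))*(-121) = (21 + 0)*(-121) = 21*(-121) = -2541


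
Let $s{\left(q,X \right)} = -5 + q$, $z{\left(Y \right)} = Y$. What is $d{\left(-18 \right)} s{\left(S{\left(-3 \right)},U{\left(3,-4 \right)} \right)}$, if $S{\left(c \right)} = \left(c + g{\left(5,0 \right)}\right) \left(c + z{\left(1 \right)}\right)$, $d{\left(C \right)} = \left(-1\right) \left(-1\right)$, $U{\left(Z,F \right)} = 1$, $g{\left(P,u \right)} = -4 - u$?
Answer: $9$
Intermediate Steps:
$d{\left(C \right)} = 1$
$S{\left(c \right)} = \left(1 + c\right) \left(-4 + c\right)$ ($S{\left(c \right)} = \left(c - 4\right) \left(c + 1\right) = \left(c + \left(-4 + 0\right)\right) \left(1 + c\right) = \left(c - 4\right) \left(1 + c\right) = \left(-4 + c\right) \left(1 + c\right) = \left(1 + c\right) \left(-4 + c\right)$)
$d{\left(-18 \right)} s{\left(S{\left(-3 \right)},U{\left(3,-4 \right)} \right)} = 1 \left(-5 - \left(-5 - 9\right)\right) = 1 \left(-5 + \left(-4 + 9 + 9\right)\right) = 1 \left(-5 + 14\right) = 1 \cdot 9 = 9$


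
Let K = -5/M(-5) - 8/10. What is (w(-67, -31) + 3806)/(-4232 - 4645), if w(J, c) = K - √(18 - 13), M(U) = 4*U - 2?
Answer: -418597/976470 + √5/8877 ≈ -0.42843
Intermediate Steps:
M(U) = -2 + 4*U
K = -63/110 (K = -5/(-2 + 4*(-5)) - 8/10 = -5/(-2 - 20) - 8*⅒ = -5/(-22) - ⅘ = -5*(-1/22) - ⅘ = 5/22 - ⅘ = -63/110 ≈ -0.57273)
w(J, c) = -63/110 - √5 (w(J, c) = -63/110 - √(18 - 13) = -63/110 - √5)
(w(-67, -31) + 3806)/(-4232 - 4645) = ((-63/110 - √5) + 3806)/(-4232 - 4645) = (418597/110 - √5)/(-8877) = (418597/110 - √5)*(-1/8877) = -418597/976470 + √5/8877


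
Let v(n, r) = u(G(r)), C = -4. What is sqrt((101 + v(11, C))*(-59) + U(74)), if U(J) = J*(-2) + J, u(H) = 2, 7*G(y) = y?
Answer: I*sqrt(6151) ≈ 78.428*I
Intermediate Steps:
G(y) = y/7
v(n, r) = 2
U(J) = -J (U(J) = -2*J + J = -J)
sqrt((101 + v(11, C))*(-59) + U(74)) = sqrt((101 + 2)*(-59) - 1*74) = sqrt(103*(-59) - 74) = sqrt(-6077 - 74) = sqrt(-6151) = I*sqrt(6151)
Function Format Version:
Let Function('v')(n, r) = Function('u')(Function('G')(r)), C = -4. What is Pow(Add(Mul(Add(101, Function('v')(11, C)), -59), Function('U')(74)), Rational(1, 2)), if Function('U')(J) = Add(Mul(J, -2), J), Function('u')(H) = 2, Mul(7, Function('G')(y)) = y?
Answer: Mul(I, Pow(6151, Rational(1, 2))) ≈ Mul(78.428, I)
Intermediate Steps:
Function('G')(y) = Mul(Rational(1, 7), y)
Function('v')(n, r) = 2
Function('U')(J) = Mul(-1, J) (Function('U')(J) = Add(Mul(-2, J), J) = Mul(-1, J))
Pow(Add(Mul(Add(101, Function('v')(11, C)), -59), Function('U')(74)), Rational(1, 2)) = Pow(Add(Mul(Add(101, 2), -59), Mul(-1, 74)), Rational(1, 2)) = Pow(Add(Mul(103, -59), -74), Rational(1, 2)) = Pow(Add(-6077, -74), Rational(1, 2)) = Pow(-6151, Rational(1, 2)) = Mul(I, Pow(6151, Rational(1, 2)))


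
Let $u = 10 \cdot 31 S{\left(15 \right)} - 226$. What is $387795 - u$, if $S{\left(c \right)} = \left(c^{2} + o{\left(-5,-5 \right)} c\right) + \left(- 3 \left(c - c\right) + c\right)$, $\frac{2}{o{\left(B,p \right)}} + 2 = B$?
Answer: $\frac{2204647}{7} \approx 3.1495 \cdot 10^{5}$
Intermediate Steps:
$o{\left(B,p \right)} = \frac{2}{-2 + B}$
$S{\left(c \right)} = c^{2} + \frac{5 c}{7}$ ($S{\left(c \right)} = \left(c^{2} + \frac{2}{-2 - 5} c\right) + \left(- 3 \left(c - c\right) + c\right) = \left(c^{2} + \frac{2}{-7} c\right) + \left(\left(-3\right) 0 + c\right) = \left(c^{2} + 2 \left(- \frac{1}{7}\right) c\right) + \left(0 + c\right) = \left(c^{2} - \frac{2 c}{7}\right) + c = c^{2} + \frac{5 c}{7}$)
$u = \frac{509918}{7}$ ($u = 10 \cdot 31 \cdot \frac{1}{7} \cdot 15 \left(5 + 7 \cdot 15\right) - 226 = 310 \cdot \frac{1}{7} \cdot 15 \left(5 + 105\right) - 226 = 310 \cdot \frac{1}{7} \cdot 15 \cdot 110 - 226 = 310 \cdot \frac{1650}{7} - 226 = \frac{511500}{7} - 226 = \frac{509918}{7} \approx 72845.0$)
$387795 - u = 387795 - \frac{509918}{7} = \frac{2204647}{7}$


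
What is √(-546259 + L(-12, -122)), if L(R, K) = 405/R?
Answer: I*√2185171/2 ≈ 739.12*I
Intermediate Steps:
√(-546259 + L(-12, -122)) = √(-546259 + 405/(-12)) = √(-546259 + 405*(-1/12)) = √(-546259 - 135/4) = √(-2185171/4) = I*√2185171/2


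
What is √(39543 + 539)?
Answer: 7*√818 ≈ 200.20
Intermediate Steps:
√(39543 + 539) = √40082 = 7*√818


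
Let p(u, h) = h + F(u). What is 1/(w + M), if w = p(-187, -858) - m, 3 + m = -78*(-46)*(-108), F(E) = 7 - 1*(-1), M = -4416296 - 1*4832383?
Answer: -1/8862022 ≈ -1.1284e-7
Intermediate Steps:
M = -9248679 (M = -4416296 - 4832383 = -9248679)
F(E) = 8 (F(E) = 7 + 1 = 8)
m = -387507 (m = -3 - 78*(-46)*(-108) = -3 + 3588*(-108) = -3 - 387504 = -387507)
p(u, h) = 8 + h (p(u, h) = h + 8 = 8 + h)
w = 386657 (w = (8 - 858) - 1*(-387507) = -850 + 387507 = 386657)
1/(w + M) = 1/(386657 - 9248679) = 1/(-8862022) = -1/8862022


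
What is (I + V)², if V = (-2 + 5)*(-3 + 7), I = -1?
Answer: 121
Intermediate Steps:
V = 12 (V = 3*4 = 12)
(I + V)² = (-1 + 12)² = 11² = 121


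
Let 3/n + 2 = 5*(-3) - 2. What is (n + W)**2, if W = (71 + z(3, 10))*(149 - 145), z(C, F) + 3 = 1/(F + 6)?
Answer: 427621041/5776 ≈ 74034.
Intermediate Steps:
z(C, F) = -3 + 1/(6 + F) (z(C, F) = -3 + 1/(F + 6) = -3 + 1/(6 + F))
n = -3/19 (n = 3/(-2 + (5*(-3) - 2)) = 3/(-2 + (-15 - 2)) = 3/(-2 - 17) = 3/(-19) = 3*(-1/19) = -3/19 ≈ -0.15789)
W = 1089/4 (W = (71 + (-17 - 3*10)/(6 + 10))*(149 - 145) = (71 + (-17 - 30)/16)*4 = (71 + (1/16)*(-47))*4 = (71 - 47/16)*4 = (1089/16)*4 = 1089/4 ≈ 272.25)
(n + W)**2 = (-3/19 + 1089/4)**2 = (20679/76)**2 = 427621041/5776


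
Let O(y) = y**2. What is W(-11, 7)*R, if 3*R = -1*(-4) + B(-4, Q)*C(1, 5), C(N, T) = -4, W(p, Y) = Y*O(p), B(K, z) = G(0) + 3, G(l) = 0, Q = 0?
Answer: -6776/3 ≈ -2258.7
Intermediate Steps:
B(K, z) = 3 (B(K, z) = 0 + 3 = 3)
W(p, Y) = Y*p**2
R = -8/3 (R = (-1*(-4) + 3*(-4))/3 = (4 - 12)/3 = (1/3)*(-8) = -8/3 ≈ -2.6667)
W(-11, 7)*R = (7*(-11)**2)*(-8/3) = (7*121)*(-8/3) = 847*(-8/3) = -6776/3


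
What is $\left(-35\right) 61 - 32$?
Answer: $-2167$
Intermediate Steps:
$\left(-35\right) 61 - 32 = -2135 - 32 = -2167$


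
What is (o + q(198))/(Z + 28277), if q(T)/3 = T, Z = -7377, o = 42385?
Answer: 42979/20900 ≈ 2.0564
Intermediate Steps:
q(T) = 3*T
(o + q(198))/(Z + 28277) = (42385 + 3*198)/(-7377 + 28277) = (42385 + 594)/20900 = 42979*(1/20900) = 42979/20900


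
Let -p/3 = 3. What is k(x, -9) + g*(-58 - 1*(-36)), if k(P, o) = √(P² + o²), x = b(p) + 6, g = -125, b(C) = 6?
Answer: 2765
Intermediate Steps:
p = -9 (p = -3*3 = -9)
x = 12 (x = 6 + 6 = 12)
k(x, -9) + g*(-58 - 1*(-36)) = √(12² + (-9)²) - 125*(-58 - 1*(-36)) = √(144 + 81) - 125*(-58 + 36) = √225 - 125*(-22) = 15 + 2750 = 2765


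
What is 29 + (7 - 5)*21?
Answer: 71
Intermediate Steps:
29 + (7 - 5)*21 = 29 + 2*21 = 29 + 42 = 71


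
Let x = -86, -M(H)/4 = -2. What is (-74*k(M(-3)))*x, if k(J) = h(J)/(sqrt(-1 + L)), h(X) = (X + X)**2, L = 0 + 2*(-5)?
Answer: -1629184*I*sqrt(11)/11 ≈ -4.9122e+5*I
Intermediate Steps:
L = -10 (L = 0 - 10 = -10)
M(H) = 8 (M(H) = -4*(-2) = 8)
h(X) = 4*X**2 (h(X) = (2*X)**2 = 4*X**2)
k(J) = -4*I*sqrt(11)*J**2/11 (k(J) = (4*J**2)/(sqrt(-1 - 10)) = (4*J**2)/(sqrt(-11)) = (4*J**2)/((I*sqrt(11))) = (4*J**2)*(-I*sqrt(11)/11) = -4*I*sqrt(11)*J**2/11)
(-74*k(M(-3)))*x = -(-296)*I*sqrt(11)*8**2/11*(-86) = -(-296)*I*sqrt(11)*64/11*(-86) = -(-18944)*I*sqrt(11)/11*(-86) = (18944*I*sqrt(11)/11)*(-86) = -1629184*I*sqrt(11)/11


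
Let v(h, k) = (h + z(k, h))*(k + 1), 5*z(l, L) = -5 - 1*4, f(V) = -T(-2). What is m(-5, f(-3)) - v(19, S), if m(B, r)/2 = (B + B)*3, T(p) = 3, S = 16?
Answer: -1762/5 ≈ -352.40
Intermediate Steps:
f(V) = -3 (f(V) = -1*3 = -3)
m(B, r) = 12*B (m(B, r) = 2*((B + B)*3) = 2*((2*B)*3) = 2*(6*B) = 12*B)
z(l, L) = -9/5 (z(l, L) = (-5 - 1*4)/5 = (-5 - 4)/5 = (1/5)*(-9) = -9/5)
v(h, k) = (1 + k)*(-9/5 + h) (v(h, k) = (h - 9/5)*(k + 1) = (-9/5 + h)*(1 + k) = (1 + k)*(-9/5 + h))
m(-5, f(-3)) - v(19, S) = 12*(-5) - (-9/5 + 19 - 9/5*16 + 19*16) = -60 - (-9/5 + 19 - 144/5 + 304) = -60 - 1*1462/5 = -60 - 1462/5 = -1762/5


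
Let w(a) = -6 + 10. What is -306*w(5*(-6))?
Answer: -1224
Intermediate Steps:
w(a) = 4
-306*w(5*(-6)) = -306*4 = -1224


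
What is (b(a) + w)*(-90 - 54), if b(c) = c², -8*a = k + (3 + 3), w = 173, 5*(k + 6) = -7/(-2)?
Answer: -9965241/400 ≈ -24913.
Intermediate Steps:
k = -53/10 (k = -6 + (-7/(-2))/5 = -6 + (-7*(-½))/5 = -6 + (⅕)*(7/2) = -6 + 7/10 = -53/10 ≈ -5.3000)
a = -7/80 (a = -(-53/10 + (3 + 3))/8 = -(-53/10 + 6)/8 = -⅛*7/10 = -7/80 ≈ -0.087500)
(b(a) + w)*(-90 - 54) = ((-7/80)² + 173)*(-90 - 54) = (49/6400 + 173)*(-144) = (1107249/6400)*(-144) = -9965241/400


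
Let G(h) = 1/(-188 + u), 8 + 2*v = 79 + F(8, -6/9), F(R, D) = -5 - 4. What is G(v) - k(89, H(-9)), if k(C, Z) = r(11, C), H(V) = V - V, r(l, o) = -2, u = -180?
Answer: 735/368 ≈ 1.9973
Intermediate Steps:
H(V) = 0
F(R, D) = -9
k(C, Z) = -2
v = 31 (v = -4 + (79 - 9)/2 = -4 + (½)*70 = -4 + 35 = 31)
G(h) = -1/368 (G(h) = 1/(-188 - 180) = 1/(-368) = -1/368)
G(v) - k(89, H(-9)) = -1/368 - 1*(-2) = -1/368 + 2 = 735/368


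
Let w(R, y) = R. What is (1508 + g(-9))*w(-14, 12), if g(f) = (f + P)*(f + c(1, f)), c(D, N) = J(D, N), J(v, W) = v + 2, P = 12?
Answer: -20860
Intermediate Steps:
J(v, W) = 2 + v
c(D, N) = 2 + D
g(f) = (3 + f)*(12 + f) (g(f) = (f + 12)*(f + (2 + 1)) = (12 + f)*(f + 3) = (12 + f)*(3 + f) = (3 + f)*(12 + f))
(1508 + g(-9))*w(-14, 12) = (1508 + (36 + (-9)**2 + 15*(-9)))*(-14) = (1508 + (36 + 81 - 135))*(-14) = (1508 - 18)*(-14) = 1490*(-14) = -20860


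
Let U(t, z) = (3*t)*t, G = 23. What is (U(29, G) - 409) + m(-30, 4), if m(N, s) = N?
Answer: 2084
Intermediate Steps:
U(t, z) = 3*t²
(U(29, G) - 409) + m(-30, 4) = (3*29² - 409) - 30 = (3*841 - 409) - 30 = (2523 - 409) - 30 = 2114 - 30 = 2084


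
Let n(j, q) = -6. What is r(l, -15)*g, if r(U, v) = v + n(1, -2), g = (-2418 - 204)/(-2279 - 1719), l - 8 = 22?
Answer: -27531/1999 ≈ -13.772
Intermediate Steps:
l = 30 (l = 8 + 22 = 30)
g = 1311/1999 (g = -2622/(-3998) = -2622*(-1/3998) = 1311/1999 ≈ 0.65583)
r(U, v) = -6 + v (r(U, v) = v - 6 = -6 + v)
r(l, -15)*g = (-6 - 15)*(1311/1999) = -21*1311/1999 = -27531/1999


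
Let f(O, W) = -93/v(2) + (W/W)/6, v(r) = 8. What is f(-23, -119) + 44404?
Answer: 1065421/24 ≈ 44393.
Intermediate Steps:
f(O, W) = -275/24 (f(O, W) = -93/8 + (W/W)/6 = -93*⅛ + 1*(⅙) = -93/8 + ⅙ = -275/24)
f(-23, -119) + 44404 = -275/24 + 44404 = 1065421/24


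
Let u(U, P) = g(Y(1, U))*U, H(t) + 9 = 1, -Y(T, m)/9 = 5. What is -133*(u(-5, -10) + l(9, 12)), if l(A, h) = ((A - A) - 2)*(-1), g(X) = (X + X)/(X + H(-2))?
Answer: 45752/53 ≈ 863.25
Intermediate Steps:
Y(T, m) = -45 (Y(T, m) = -9*5 = -45)
H(t) = -8 (H(t) = -9 + 1 = -8)
g(X) = 2*X/(-8 + X) (g(X) = (X + X)/(X - 8) = (2*X)/(-8 + X) = 2*X/(-8 + X))
l(A, h) = 2 (l(A, h) = (0 - 2)*(-1) = -2*(-1) = 2)
u(U, P) = 90*U/53 (u(U, P) = (2*(-45)/(-8 - 45))*U = (2*(-45)/(-53))*U = (2*(-45)*(-1/53))*U = 90*U/53)
-133*(u(-5, -10) + l(9, 12)) = -133*((90/53)*(-5) + 2) = -133*(-450/53 + 2) = -133*(-344/53) = 45752/53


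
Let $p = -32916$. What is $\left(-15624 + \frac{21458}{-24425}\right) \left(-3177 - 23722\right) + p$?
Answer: $\frac{10264867389242}{24425} \approx 4.2026 \cdot 10^{8}$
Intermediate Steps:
$\left(-15624 + \frac{21458}{-24425}\right) \left(-3177 - 23722\right) + p = \left(-15624 + \frac{21458}{-24425}\right) \left(-3177 - 23722\right) - 32916 = \left(-15624 + 21458 \left(- \frac{1}{24425}\right)\right) \left(-26899\right) - 32916 = \left(-15624 - \frac{21458}{24425}\right) \left(-26899\right) - 32916 = \left(- \frac{381637658}{24425}\right) \left(-26899\right) - 32916 = \frac{10265671362542}{24425} - 32916 = \frac{10264867389242}{24425}$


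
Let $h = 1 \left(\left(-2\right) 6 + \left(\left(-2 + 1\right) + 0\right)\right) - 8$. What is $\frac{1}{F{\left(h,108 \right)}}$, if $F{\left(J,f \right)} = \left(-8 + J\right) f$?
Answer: $- \frac{1}{3132} \approx -0.00031928$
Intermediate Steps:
$h = -21$ ($h = 1 \left(-12 + \left(-1 + 0\right)\right) - 8 = 1 \left(-12 - 1\right) - 8 = 1 \left(-13\right) - 8 = -13 - 8 = -21$)
$F{\left(J,f \right)} = f \left(-8 + J\right)$
$\frac{1}{F{\left(h,108 \right)}} = \frac{1}{108 \left(-8 - 21\right)} = \frac{1}{108 \left(-29\right)} = \frac{1}{-3132} = - \frac{1}{3132}$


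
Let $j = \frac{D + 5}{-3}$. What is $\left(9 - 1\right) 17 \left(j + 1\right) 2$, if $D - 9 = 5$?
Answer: $- \frac{4352}{3} \approx -1450.7$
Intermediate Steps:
$D = 14$ ($D = 9 + 5 = 14$)
$j = - \frac{19}{3}$ ($j = \frac{14 + 5}{-3} = 19 \left(- \frac{1}{3}\right) = - \frac{19}{3} \approx -6.3333$)
$\left(9 - 1\right) 17 \left(j + 1\right) 2 = \left(9 - 1\right) 17 \left(- \frac{19}{3} + 1\right) 2 = 8 \cdot 17 \left(\left(- \frac{16}{3}\right) 2\right) = 136 \left(- \frac{32}{3}\right) = - \frac{4352}{3}$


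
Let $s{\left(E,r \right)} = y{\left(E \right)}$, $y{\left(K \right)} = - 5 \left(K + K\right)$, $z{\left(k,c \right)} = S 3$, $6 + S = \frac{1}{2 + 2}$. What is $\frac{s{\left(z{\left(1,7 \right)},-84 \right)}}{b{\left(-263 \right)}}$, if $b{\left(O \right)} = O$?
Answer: $- \frac{345}{526} \approx -0.65589$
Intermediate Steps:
$S = - \frac{23}{4}$ ($S = -6 + \frac{1}{2 + 2} = -6 + \frac{1}{4} = - \frac{23}{4} \approx -5.75$)
$z{\left(k,c \right)} = - \frac{69}{4}$ ($z{\left(k,c \right)} = \left(- \frac{23}{4}\right) 3 = - \frac{69}{4}$)
$y{\left(K \right)} = - 10 K$ ($y{\left(K \right)} = - 5 \cdot 2 K = - 10 K$)
$s{\left(E,r \right)} = - 10 E$
$\frac{s{\left(z{\left(1,7 \right)},-84 \right)}}{b{\left(-263 \right)}} = \frac{\left(-10\right) \left(- \frac{69}{4}\right)}{-263} = \frac{345}{2} \left(- \frac{1}{263}\right) = - \frac{345}{526}$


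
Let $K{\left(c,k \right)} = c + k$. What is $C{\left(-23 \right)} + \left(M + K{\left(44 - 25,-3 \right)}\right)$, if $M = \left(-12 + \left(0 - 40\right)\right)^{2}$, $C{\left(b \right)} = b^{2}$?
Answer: $3249$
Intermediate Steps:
$M = 2704$ ($M = \left(-12 + \left(0 - 40\right)\right)^{2} = \left(-12 - 40\right)^{2} = \left(-52\right)^{2} = 2704$)
$C{\left(-23 \right)} + \left(M + K{\left(44 - 25,-3 \right)}\right) = \left(-23\right)^{2} + \left(2704 + \left(\left(44 - 25\right) - 3\right)\right) = 529 + \left(2704 + \left(19 - 3\right)\right) = 529 + \left(2704 + 16\right) = 529 + 2720 = 3249$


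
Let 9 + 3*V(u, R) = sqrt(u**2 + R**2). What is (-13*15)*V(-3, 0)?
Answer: 390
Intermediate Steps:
V(u, R) = -3 + sqrt(R**2 + u**2)/3 (V(u, R) = -3 + sqrt(u**2 + R**2)/3 = -3 + sqrt(R**2 + u**2)/3)
(-13*15)*V(-3, 0) = (-13*15)*(-3 + sqrt(0**2 + (-3)**2)/3) = -195*(-3 + sqrt(0 + 9)/3) = -195*(-3 + sqrt(9)/3) = -195*(-3 + (1/3)*3) = -195*(-3 + 1) = -195*(-2) = 390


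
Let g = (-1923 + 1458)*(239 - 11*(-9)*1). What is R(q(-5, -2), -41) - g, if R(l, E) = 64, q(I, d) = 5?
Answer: 157234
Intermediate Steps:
g = -157170 (g = -465*(239 + 99*1) = -465*(239 + 99) = -465*338 = -157170)
R(q(-5, -2), -41) - g = 64 - 1*(-157170) = 64 + 157170 = 157234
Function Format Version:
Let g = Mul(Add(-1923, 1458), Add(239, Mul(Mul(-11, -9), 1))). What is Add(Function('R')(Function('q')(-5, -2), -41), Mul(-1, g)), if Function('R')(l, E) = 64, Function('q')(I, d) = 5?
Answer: 157234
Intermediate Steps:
g = -157170 (g = Mul(-465, Add(239, Mul(99, 1))) = Mul(-465, Add(239, 99)) = Mul(-465, 338) = -157170)
Add(Function('R')(Function('q')(-5, -2), -41), Mul(-1, g)) = Add(64, Mul(-1, -157170)) = Add(64, 157170) = 157234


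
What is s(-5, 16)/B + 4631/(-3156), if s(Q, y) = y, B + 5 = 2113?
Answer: -2427913/1663212 ≈ -1.4598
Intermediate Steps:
B = 2108 (B = -5 + 2113 = 2108)
s(-5, 16)/B + 4631/(-3156) = 16/2108 + 4631/(-3156) = 16*(1/2108) + 4631*(-1/3156) = 4/527 - 4631/3156 = -2427913/1663212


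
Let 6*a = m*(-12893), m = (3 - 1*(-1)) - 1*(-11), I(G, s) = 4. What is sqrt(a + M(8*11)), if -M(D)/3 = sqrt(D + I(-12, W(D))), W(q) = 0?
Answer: sqrt(-128930 - 24*sqrt(23))/2 ≈ 179.61*I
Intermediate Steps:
M(D) = -3*sqrt(4 + D) (M(D) = -3*sqrt(D + 4) = -3*sqrt(4 + D))
m = 15 (m = (3 + 1) + 11 = 4 + 11 = 15)
a = -64465/2 (a = (15*(-12893))/6 = (1/6)*(-193395) = -64465/2 ≈ -32233.)
sqrt(a + M(8*11)) = sqrt(-64465/2 - 3*sqrt(4 + 8*11)) = sqrt(-64465/2 - 3*sqrt(4 + 88)) = sqrt(-64465/2 - 6*sqrt(23))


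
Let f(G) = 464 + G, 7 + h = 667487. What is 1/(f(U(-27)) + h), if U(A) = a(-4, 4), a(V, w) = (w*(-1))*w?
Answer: 1/667928 ≈ 1.4972e-6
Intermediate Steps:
h = 667480 (h = -7 + 667487 = 667480)
a(V, w) = -w**2 (a(V, w) = (-w)*w = -w**2)
U(A) = -16 (U(A) = -1*4**2 = -1*16 = -16)
1/(f(U(-27)) + h) = 1/((464 - 16) + 667480) = 1/(448 + 667480) = 1/667928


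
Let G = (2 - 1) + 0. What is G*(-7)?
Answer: -7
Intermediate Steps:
G = 1 (G = 1 + 0 = 1)
G*(-7) = 1*(-7) = -7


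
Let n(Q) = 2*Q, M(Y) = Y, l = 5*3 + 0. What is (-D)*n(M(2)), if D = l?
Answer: -60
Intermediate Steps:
l = 15 (l = 15 + 0 = 15)
D = 15
(-D)*n(M(2)) = (-1*15)*(2*2) = -15*4 = -60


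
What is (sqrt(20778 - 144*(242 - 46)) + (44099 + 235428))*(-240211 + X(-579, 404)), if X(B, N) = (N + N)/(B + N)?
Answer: -11750681392291/175 - 42037733*I*sqrt(7446)/175 ≈ -6.7147e+10 - 2.0728e+7*I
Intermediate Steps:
X(B, N) = 2*N/(B + N) (X(B, N) = (2*N)/(B + N) = 2*N/(B + N))
(sqrt(20778 - 144*(242 - 46)) + (44099 + 235428))*(-240211 + X(-579, 404)) = (sqrt(20778 - 144*(242 - 46)) + (44099 + 235428))*(-240211 + 2*404/(-579 + 404)) = (sqrt(20778 - 144*196) + 279527)*(-240211 + 2*404/(-175)) = (sqrt(20778 - 28224) + 279527)*(-240211 + 2*404*(-1/175)) = (sqrt(-7446) + 279527)*(-240211 - 808/175) = (I*sqrt(7446) + 279527)*(-42037733/175) = (279527 + I*sqrt(7446))*(-42037733/175) = -11750681392291/175 - 42037733*I*sqrt(7446)/175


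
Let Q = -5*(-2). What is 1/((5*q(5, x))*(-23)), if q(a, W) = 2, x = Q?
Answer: -1/230 ≈ -0.0043478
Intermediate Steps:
Q = 10
x = 10
1/((5*q(5, x))*(-23)) = 1/((5*2)*(-23)) = 1/(10*(-23)) = 1/(-230) = -1/230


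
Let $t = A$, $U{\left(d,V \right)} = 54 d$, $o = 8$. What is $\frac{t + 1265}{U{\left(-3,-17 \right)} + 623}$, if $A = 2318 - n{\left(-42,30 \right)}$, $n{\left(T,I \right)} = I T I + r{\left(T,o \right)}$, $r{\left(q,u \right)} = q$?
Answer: $\frac{41425}{461} \approx 89.859$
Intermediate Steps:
$n{\left(T,I \right)} = T + T I^{2}$ ($n{\left(T,I \right)} = I T I + T = T I^{2} + T = T + T I^{2}$)
$A = 40160$ ($A = 2318 - - 42 \left(1 + 30^{2}\right) = 2318 - - 42 \left(1 + 900\right) = 2318 - \left(-42\right) 901 = 2318 - -37842 = 2318 + 37842 = 40160$)
$t = 40160$
$\frac{t + 1265}{U{\left(-3,-17 \right)} + 623} = \frac{40160 + 1265}{54 \left(-3\right) + 623} = \frac{41425}{-162 + 623} = \frac{41425}{461}$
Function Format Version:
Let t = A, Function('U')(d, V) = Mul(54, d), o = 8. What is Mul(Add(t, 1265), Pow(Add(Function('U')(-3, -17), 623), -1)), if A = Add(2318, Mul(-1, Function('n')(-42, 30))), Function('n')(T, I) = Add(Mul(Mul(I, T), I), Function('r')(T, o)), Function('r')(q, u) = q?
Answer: Rational(41425, 461) ≈ 89.859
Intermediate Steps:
Function('n')(T, I) = Add(T, Mul(T, Pow(I, 2))) (Function('n')(T, I) = Add(Mul(Mul(I, T), I), T) = Add(Mul(T, Pow(I, 2)), T) = Add(T, Mul(T, Pow(I, 2))))
A = 40160 (A = Add(2318, Mul(-1, Mul(-42, Add(1, Pow(30, 2))))) = Add(2318, Mul(-1, Mul(-42, Add(1, 900)))) = Add(2318, Mul(-1, Mul(-42, 901))) = Add(2318, Mul(-1, -37842)) = Add(2318, 37842) = 40160)
t = 40160
Mul(Add(t, 1265), Pow(Add(Function('U')(-3, -17), 623), -1)) = Mul(Add(40160, 1265), Pow(Add(Mul(54, -3), 623), -1)) = Mul(41425, Pow(Add(-162, 623), -1)) = Mul(41425, Pow(461, -1)) = Mul(41425, Rational(1, 461)) = Rational(41425, 461)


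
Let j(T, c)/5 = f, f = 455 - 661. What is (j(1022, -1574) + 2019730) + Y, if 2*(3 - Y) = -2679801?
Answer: 6717207/2 ≈ 3.3586e+6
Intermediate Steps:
Y = 2679807/2 (Y = 3 - 1/2*(-2679801) = 3 + 2679801/2 = 2679807/2 ≈ 1.3399e+6)
f = -206
j(T, c) = -1030 (j(T, c) = 5*(-206) = -1030)
(j(1022, -1574) + 2019730) + Y = (-1030 + 2019730) + 2679807/2 = 2018700 + 2679807/2 = 6717207/2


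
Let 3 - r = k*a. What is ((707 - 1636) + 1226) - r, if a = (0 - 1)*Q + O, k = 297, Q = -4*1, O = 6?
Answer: 3264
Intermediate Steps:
Q = -4
a = 10 (a = (0 - 1)*(-4) + 6 = -1*(-4) + 6 = 4 + 6 = 10)
r = -2967 (r = 3 - 297*10 = 3 - 1*2970 = 3 - 2970 = -2967)
((707 - 1636) + 1226) - r = ((707 - 1636) + 1226) - 1*(-2967) = (-929 + 1226) + 2967 = 297 + 2967 = 3264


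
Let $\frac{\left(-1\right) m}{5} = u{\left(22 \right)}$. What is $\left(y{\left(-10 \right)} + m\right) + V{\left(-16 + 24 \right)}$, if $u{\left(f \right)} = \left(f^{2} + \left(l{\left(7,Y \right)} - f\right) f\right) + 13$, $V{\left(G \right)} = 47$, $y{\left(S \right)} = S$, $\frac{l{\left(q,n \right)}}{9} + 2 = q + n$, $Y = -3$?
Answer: $-2008$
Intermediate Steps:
$l{\left(q,n \right)} = -18 + 9 n + 9 q$ ($l{\left(q,n \right)} = -18 + 9 \left(q + n\right) = -18 + 9 \left(n + q\right) = -18 + \left(9 n + 9 q\right) = -18 + 9 n + 9 q$)
$u{\left(f \right)} = 13 + f^{2} + f \left(18 - f\right)$ ($u{\left(f \right)} = \left(f^{2} + \left(\left(-18 + 9 \left(-3\right) + 9 \cdot 7\right) - f\right) f\right) + 13 = \left(f^{2} + \left(\left(-18 - 27 + 63\right) - f\right) f\right) + 13 = \left(f^{2} + \left(18 - f\right) f\right) + 13 = \left(f^{2} + f \left(18 - f\right)\right) + 13 = 13 + f^{2} + f \left(18 - f\right)$)
$m = -2045$ ($m = - 5 \left(13 + 18 \cdot 22\right) = - 5 \left(13 + 396\right) = \left(-5\right) 409 = -2045$)
$\left(y{\left(-10 \right)} + m\right) + V{\left(-16 + 24 \right)} = \left(-10 - 2045\right) + 47 = -2055 + 47 = -2008$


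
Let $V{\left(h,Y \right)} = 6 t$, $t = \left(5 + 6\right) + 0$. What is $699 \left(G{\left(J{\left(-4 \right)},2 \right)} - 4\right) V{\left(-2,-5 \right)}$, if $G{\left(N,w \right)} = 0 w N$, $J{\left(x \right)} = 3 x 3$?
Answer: $-184536$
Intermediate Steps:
$J{\left(x \right)} = 9 x$
$G{\left(N,w \right)} = 0$ ($G{\left(N,w \right)} = 0 N = 0$)
$t = 11$ ($t = 11 + 0 = 11$)
$V{\left(h,Y \right)} = 66$ ($V{\left(h,Y \right)} = 6 \cdot 11 = 66$)
$699 \left(G{\left(J{\left(-4 \right)},2 \right)} - 4\right) V{\left(-2,-5 \right)} = 699 \left(0 - 4\right) 66 = 699 \left(\left(-4\right) 66\right) = 699 \left(-264\right) = -184536$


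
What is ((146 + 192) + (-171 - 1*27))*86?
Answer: 12040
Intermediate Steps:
((146 + 192) + (-171 - 1*27))*86 = (338 + (-171 - 27))*86 = (338 - 198)*86 = 140*86 = 12040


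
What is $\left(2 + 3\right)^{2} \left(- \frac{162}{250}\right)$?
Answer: $- \frac{81}{5} \approx -16.2$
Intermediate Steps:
$\left(2 + 3\right)^{2} \left(- \frac{162}{250}\right) = 5^{2} \left(\left(-162\right) \frac{1}{250}\right) = 25 \left(- \frac{81}{125}\right) = - \frac{81}{5}$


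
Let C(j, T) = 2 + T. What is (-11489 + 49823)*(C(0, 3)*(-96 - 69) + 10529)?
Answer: 371993136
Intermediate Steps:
(-11489 + 49823)*(C(0, 3)*(-96 - 69) + 10529) = (-11489 + 49823)*((2 + 3)*(-96 - 69) + 10529) = 38334*(5*(-165) + 10529) = 38334*(-825 + 10529) = 38334*9704 = 371993136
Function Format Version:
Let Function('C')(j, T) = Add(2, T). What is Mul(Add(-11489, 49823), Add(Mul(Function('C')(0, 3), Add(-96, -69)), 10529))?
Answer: 371993136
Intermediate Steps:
Mul(Add(-11489, 49823), Add(Mul(Function('C')(0, 3), Add(-96, -69)), 10529)) = Mul(Add(-11489, 49823), Add(Mul(Add(2, 3), Add(-96, -69)), 10529)) = Mul(38334, Add(Mul(5, -165), 10529)) = Mul(38334, Add(-825, 10529)) = Mul(38334, 9704) = 371993136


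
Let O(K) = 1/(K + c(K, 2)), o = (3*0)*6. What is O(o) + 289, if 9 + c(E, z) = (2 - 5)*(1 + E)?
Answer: 3467/12 ≈ 288.92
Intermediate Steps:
o = 0 (o = 0*6 = 0)
c(E, z) = -12 - 3*E (c(E, z) = -9 + (2 - 5)*(1 + E) = -9 - 3*(1 + E) = -9 + (-3 - 3*E) = -12 - 3*E)
O(K) = 1/(-12 - 2*K) (O(K) = 1/(K + (-12 - 3*K)) = 1/(-12 - 2*K))
O(o) + 289 = -1/(12 + 2*0) + 289 = -1/(12 + 0) + 289 = -1/12 + 289 = 3467/12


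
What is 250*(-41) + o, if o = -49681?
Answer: -59931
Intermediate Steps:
250*(-41) + o = 250*(-41) - 49681 = -10250 - 49681 = -59931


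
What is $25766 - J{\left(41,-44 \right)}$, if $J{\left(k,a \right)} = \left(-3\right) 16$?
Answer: $25814$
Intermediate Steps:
$J{\left(k,a \right)} = -48$
$25766 - J{\left(41,-44 \right)} = 25766 - -48 = 25766 + 48 = 25814$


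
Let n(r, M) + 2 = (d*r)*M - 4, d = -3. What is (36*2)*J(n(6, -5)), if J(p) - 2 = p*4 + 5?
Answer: 24696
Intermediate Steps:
n(r, M) = -6 - 3*M*r (n(r, M) = -2 + ((-3*r)*M - 4) = -2 + (-3*M*r - 4) = -2 + (-4 - 3*M*r) = -6 - 3*M*r)
J(p) = 7 + 4*p (J(p) = 2 + (p*4 + 5) = 2 + (4*p + 5) = 2 + (5 + 4*p) = 7 + 4*p)
(36*2)*J(n(6, -5)) = (36*2)*(7 + 4*(-6 - 3*(-5)*6)) = 72*(7 + 4*(-6 + 90)) = 72*(7 + 4*84) = 72*(7 + 336) = 72*343 = 24696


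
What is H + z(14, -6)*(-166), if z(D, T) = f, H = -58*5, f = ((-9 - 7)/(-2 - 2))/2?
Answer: -622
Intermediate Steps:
f = 2 (f = -16/(-4)*(½) = -16*(-¼)*(½) = 4*(½) = 2)
H = -290
z(D, T) = 2
H + z(14, -6)*(-166) = -290 + 2*(-166) = -290 - 332 = -622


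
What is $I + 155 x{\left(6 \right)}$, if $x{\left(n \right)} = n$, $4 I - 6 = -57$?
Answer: $\frac{3669}{4} \approx 917.25$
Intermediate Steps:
$I = - \frac{51}{4}$ ($I = \frac{3}{2} + \frac{1}{4} \left(-57\right) = \frac{3}{2} - \frac{57}{4} = - \frac{51}{4} \approx -12.75$)
$I + 155 x{\left(6 \right)} = - \frac{51}{4} + 155 \cdot 6 = - \frac{51}{4} + 930 = \frac{3669}{4}$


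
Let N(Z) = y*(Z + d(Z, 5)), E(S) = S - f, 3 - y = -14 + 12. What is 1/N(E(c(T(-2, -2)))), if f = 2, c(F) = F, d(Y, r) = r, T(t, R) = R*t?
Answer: 1/35 ≈ 0.028571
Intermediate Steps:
y = 5 (y = 3 - (-14 + 12) = 3 - 1*(-2) = 3 + 2 = 5)
E(S) = -2 + S (E(S) = S - 1*2 = S - 2 = -2 + S)
N(Z) = 25 + 5*Z (N(Z) = 5*(Z + 5) = 5*(5 + Z) = 25 + 5*Z)
1/N(E(c(T(-2, -2)))) = 1/(25 + 5*(-2 - 2*(-2))) = 1/(25 + 5*(-2 + 4)) = 1/(25 + 5*2) = 1/(25 + 10) = 1/35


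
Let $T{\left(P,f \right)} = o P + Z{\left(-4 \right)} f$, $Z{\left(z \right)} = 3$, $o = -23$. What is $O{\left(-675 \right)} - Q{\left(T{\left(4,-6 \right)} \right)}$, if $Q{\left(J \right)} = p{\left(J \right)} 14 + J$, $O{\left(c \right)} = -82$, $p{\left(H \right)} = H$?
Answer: $1568$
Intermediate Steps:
$T{\left(P,f \right)} = - 23 P + 3 f$
$Q{\left(J \right)} = 15 J$ ($Q{\left(J \right)} = J 14 + J = 14 J + J = 15 J$)
$O{\left(-675 \right)} - Q{\left(T{\left(4,-6 \right)} \right)} = -82 - 15 \left(\left(-23\right) 4 + 3 \left(-6\right)\right) = -82 - 15 \left(-92 - 18\right) = -82 - 15 \left(-110\right) = -82 - -1650 = -82 + 1650 = 1568$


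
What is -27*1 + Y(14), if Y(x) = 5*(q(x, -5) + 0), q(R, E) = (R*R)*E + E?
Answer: -4952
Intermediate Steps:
q(R, E) = E + E*R² (q(R, E) = R²*E + E = E*R² + E = E + E*R²)
Y(x) = -25 - 25*x² (Y(x) = 5*(-5*(1 + x²) + 0) = 5*((-5 - 5*x²) + 0) = 5*(-5 - 5*x²) = -25 - 25*x²)
-27*1 + Y(14) = -27*1 + (-25 - 25*14²) = -27 + (-25 - 25*196) = -27 + (-25 - 4900) = -27 - 4925 = -4952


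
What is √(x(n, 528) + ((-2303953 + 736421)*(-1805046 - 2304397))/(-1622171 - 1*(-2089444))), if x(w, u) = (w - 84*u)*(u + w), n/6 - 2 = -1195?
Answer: 2*√19394246830511361562/467273 ≈ 18849.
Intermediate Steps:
n = -7158 (n = 12 + 6*(-1195) = 12 - 7170 = -7158)
x(w, u) = (u + w)*(w - 84*u)
√(x(n, 528) + ((-2303953 + 736421)*(-1805046 - 2304397))/(-1622171 - 1*(-2089444))) = √(((-7158)² - 84*528² - 83*528*(-7158)) + ((-2303953 + 736421)*(-1805046 - 2304397))/(-1622171 - 1*(-2089444))) = √((51236964 - 84*278784 + 313692192) + (-1567532*(-4109443))/(-1622171 + 2089444)) = √((51236964 - 23417856 + 313692192) + 6441683404676/467273) = √(341511300 + 6441683404676*(1/467273)) = √(341511300 + 6441683404676/467273) = √(166020693089576/467273) = 2*√19394246830511361562/467273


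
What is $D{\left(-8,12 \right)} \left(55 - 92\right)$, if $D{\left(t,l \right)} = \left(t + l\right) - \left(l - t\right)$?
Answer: $592$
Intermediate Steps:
$D{\left(t,l \right)} = 2 t$ ($D{\left(t,l \right)} = \left(l + t\right) - \left(l - t\right) = 2 t$)
$D{\left(-8,12 \right)} \left(55 - 92\right) = 2 \left(-8\right) \left(55 - 92\right) = \left(-16\right) \left(-37\right) = 592$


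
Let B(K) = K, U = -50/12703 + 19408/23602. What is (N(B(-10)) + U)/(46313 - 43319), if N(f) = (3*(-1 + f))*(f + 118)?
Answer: -267074899615/224412430191 ≈ -1.1901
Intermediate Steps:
U = 122679862/149908103 (U = -50*1/12703 + 19408*(1/23602) = -50/12703 + 9704/11801 = 122679862/149908103 ≈ 0.81837)
N(f) = (-3 + 3*f)*(118 + f)
(N(B(-10)) + U)/(46313 - 43319) = ((-354 + 3*(-10)² + 351*(-10)) + 122679862/149908103)/(46313 - 43319) = ((-354 + 3*100 - 3510) + 122679862/149908103)/2994 = ((-354 + 300 - 3510) + 122679862/149908103)*(1/2994) = (-3564 + 122679862/149908103)*(1/2994) = -534149799230/149908103*1/2994 = -267074899615/224412430191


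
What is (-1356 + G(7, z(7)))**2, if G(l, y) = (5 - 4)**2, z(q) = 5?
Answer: 1836025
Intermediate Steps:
G(l, y) = 1 (G(l, y) = 1**2 = 1)
(-1356 + G(7, z(7)))**2 = (-1356 + 1)**2 = (-1355)**2 = 1836025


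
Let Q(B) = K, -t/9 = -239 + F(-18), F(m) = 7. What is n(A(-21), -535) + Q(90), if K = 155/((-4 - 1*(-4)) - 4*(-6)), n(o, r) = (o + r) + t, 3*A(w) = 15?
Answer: 37547/24 ≈ 1564.5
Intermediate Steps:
A(w) = 5 (A(w) = (⅓)*15 = 5)
t = 2088 (t = -9*(-239 + 7) = -9*(-232) = 2088)
n(o, r) = 2088 + o + r (n(o, r) = (o + r) + 2088 = 2088 + o + r)
K = 155/24 (K = 155/((-4 + 4) + 24) = 155/(0 + 24) = 155/24 ≈ 6.4583)
Q(B) = 155/24
n(A(-21), -535) + Q(90) = (2088 + 5 - 535) + 155/24 = 1558 + 155/24 = 37547/24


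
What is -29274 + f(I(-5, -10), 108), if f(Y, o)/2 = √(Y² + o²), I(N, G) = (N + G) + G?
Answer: -29274 + 2*√12289 ≈ -29052.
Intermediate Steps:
I(N, G) = N + 2*G (I(N, G) = (G + N) + G = N + 2*G)
f(Y, o) = 2*√(Y² + o²)
-29274 + f(I(-5, -10), 108) = -29274 + 2*√((-5 + 2*(-10))² + 108²) = -29274 + 2*√((-5 - 20)² + 11664) = -29274 + 2*√((-25)² + 11664) = -29274 + 2*√(625 + 11664) = -29274 + 2*√12289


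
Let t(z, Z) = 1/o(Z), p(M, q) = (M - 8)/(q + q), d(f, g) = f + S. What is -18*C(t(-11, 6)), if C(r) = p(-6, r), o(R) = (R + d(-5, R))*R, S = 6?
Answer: 5292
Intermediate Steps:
d(f, g) = 6 + f (d(f, g) = f + 6 = 6 + f)
o(R) = R*(1 + R) (o(R) = (R + (6 - 5))*R = (R + 1)*R = (1 + R)*R = R*(1 + R))
p(M, q) = (-8 + M)/(2*q) (p(M, q) = (-8 + M)/((2*q)) = (-8 + M)*(1/(2*q)) = (-8 + M)/(2*q))
t(z, Z) = 1/(Z*(1 + Z))
C(r) = -7/r (C(r) = (-8 - 6)/(2*r) = (½)*(-14)/r = -7/r)
-18*C(t(-11, 6)) = -(-126)/(1/(6*(1 + 6))) = -(-126)/((⅙)/7) = -(-126)/((⅙)*(⅐)) = -(-126)/1/42 = -(-126)*42 = -18*(-294) = 5292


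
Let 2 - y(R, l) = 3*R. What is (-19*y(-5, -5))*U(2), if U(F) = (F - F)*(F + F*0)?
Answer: 0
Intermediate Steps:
y(R, l) = 2 - 3*R
U(F) = 0 (U(F) = 0*(F + 0) = 0*F = 0)
(-19*y(-5, -5))*U(2) = -19*(2 - 3*(-5))*0 = -19*(2 + 15)*0 = -19*17*0 = -323*0 = 0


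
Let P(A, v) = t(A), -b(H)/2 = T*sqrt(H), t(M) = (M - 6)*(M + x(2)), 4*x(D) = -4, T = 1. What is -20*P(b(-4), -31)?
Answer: 200 - 560*I ≈ 200.0 - 560.0*I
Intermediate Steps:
x(D) = -1 (x(D) = (1/4)*(-4) = -1)
t(M) = (-1 + M)*(-6 + M) (t(M) = (M - 6)*(M - 1) = (-6 + M)*(-1 + M) = (-1 + M)*(-6 + M))
b(H) = -2*sqrt(H)
P(A, v) = 6 + A**2 - 7*A
-20*P(b(-4), -31) = -20*(6 + (-4*I)**2 - (-14)*sqrt(-4)) = -20*(6 + (-4*I)**2 - (-14)*2*I) = -20*(6 + (-4*I)**2 - (-28)*I) = -20*(6 - 16 + 28*I) = -20*(-10 + 28*I) = 200 - 560*I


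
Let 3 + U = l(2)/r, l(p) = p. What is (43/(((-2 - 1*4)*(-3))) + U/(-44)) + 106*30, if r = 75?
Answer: 31506319/9900 ≈ 3182.5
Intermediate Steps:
U = -223/75 (U = -3 + 2/75 = -223/75 ≈ -2.9733)
(43/(((-2 - 1*4)*(-3))) + U/(-44)) + 106*30 = (43/(((-2 - 1*4)*(-3))) - 223/75/(-44)) + 106*30 = (43/(((-2 - 4)*(-3))) - 223/75*(-1/44)) + 3180 = (43/((-6*(-3))) + 223/3300) + 3180 = (43/18 + 223/3300) + 3180 = 24319/9900 + 3180 = 31506319/9900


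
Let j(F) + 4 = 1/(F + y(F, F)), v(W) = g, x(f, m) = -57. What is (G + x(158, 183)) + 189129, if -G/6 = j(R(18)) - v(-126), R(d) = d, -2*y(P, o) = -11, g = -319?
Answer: 8797542/47 ≈ 1.8718e+5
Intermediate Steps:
y(P, o) = 11/2 (y(P, o) = -½*(-11) = 11/2)
v(W) = -319
j(F) = -4 + 1/(11/2 + F) (j(F) = -4 + 1/(F + 11/2) = -4 + 1/(11/2 + F))
G = -88842/47 (G = -6*(2*(-21 - 4*18)/(11 + 2*18) - 1*(-319)) = -6*(2*(-21 - 72)/(11 + 36) + 319) = -6*(2*(-93)/47 + 319) = -6*(2*(1/47)*(-93) + 319) = -6*(-186/47 + 319) = -6*14807/47 = -88842/47 ≈ -1890.3)
(G + x(158, 183)) + 189129 = (-88842/47 - 57) + 189129 = -91521/47 + 189129 = 8797542/47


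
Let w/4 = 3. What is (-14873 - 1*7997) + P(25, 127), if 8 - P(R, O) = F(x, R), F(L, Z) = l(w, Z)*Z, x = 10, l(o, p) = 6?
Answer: -23012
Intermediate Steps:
w = 12 (w = 4*3 = 12)
F(L, Z) = 6*Z
P(R, O) = 8 - 6*R
(-14873 - 1*7997) + P(25, 127) = (-14873 - 1*7997) + (8 - 6*25) = (-14873 - 7997) + (8 - 150) = -22870 - 142 = -23012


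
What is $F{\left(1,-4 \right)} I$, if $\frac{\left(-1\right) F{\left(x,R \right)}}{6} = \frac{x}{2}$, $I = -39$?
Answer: $117$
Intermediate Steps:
$F{\left(x,R \right)} = - 3 x$ ($F{\left(x,R \right)} = - 6 \frac{x}{2} = - 3 x$)
$F{\left(1,-4 \right)} I = \left(-3\right) 1 \left(-39\right) = \left(-3\right) \left(-39\right) = 117$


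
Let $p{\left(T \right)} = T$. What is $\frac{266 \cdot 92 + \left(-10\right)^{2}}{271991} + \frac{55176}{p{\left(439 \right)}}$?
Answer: $\frac{15018162524}{119404049} \approx 125.78$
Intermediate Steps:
$\frac{266 \cdot 92 + \left(-10\right)^{2}}{271991} + \frac{55176}{p{\left(439 \right)}} = \frac{266 \cdot 92 + \left(-10\right)^{2}}{271991} + \frac{55176}{439} = \left(24472 + 100\right) \frac{1}{271991} + 55176 \cdot \frac{1}{439} = 24572 \cdot \frac{1}{271991} + \frac{55176}{439} = \frac{24572}{271991} + \frac{55176}{439} = \frac{15018162524}{119404049}$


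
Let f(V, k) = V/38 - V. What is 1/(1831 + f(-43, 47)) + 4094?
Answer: 291365924/71169 ≈ 4094.0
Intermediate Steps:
f(V, k) = -37*V/38 (f(V, k) = V*(1/38) - V = V/38 - V = -37*V/38)
1/(1831 + f(-43, 47)) + 4094 = 1/(1831 - 37/38*(-43)) + 4094 = 1/(1831 + 1591/38) + 4094 = 1/(71169/38) + 4094 = 38/71169 + 4094 = 291365924/71169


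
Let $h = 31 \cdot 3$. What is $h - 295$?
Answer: $-202$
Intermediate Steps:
$h = 93$
$h - 295 = 93 - 295 = -202$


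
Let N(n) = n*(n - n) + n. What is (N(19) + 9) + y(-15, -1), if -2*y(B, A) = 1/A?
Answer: 57/2 ≈ 28.500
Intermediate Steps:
N(n) = n (N(n) = n*0 + n = 0 + n = n)
y(B, A) = -1/(2*A)
(N(19) + 9) + y(-15, -1) = (19 + 9) - ½/(-1) = 28 - ½*(-1) = 28 + ½ = 57/2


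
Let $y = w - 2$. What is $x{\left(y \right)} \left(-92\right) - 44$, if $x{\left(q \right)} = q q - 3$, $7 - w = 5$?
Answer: $232$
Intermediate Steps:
$w = 2$ ($w = 7 - 5 = 2$)
$y = 0$ ($y = 2 - 2 = 0$)
$x{\left(q \right)} = -3 + q^{2}$ ($x{\left(q \right)} = q^{2} - 3 = -3 + q^{2}$)
$x{\left(y \right)} \left(-92\right) - 44 = \left(-3 + 0^{2}\right) \left(-92\right) - 44 = \left(-3 + 0\right) \left(-92\right) - 44 = \left(-3\right) \left(-92\right) - 44 = 276 - 44 = 232$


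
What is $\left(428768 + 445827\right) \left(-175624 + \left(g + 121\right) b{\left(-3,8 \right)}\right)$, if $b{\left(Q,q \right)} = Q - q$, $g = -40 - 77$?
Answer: $-153638354460$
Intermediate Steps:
$g = -117$ ($g = -40 - 77 = -117$)
$\left(428768 + 445827\right) \left(-175624 + \left(g + 121\right) b{\left(-3,8 \right)}\right) = \left(428768 + 445827\right) \left(-175624 + \left(-117 + 121\right) \left(-3 - 8\right)\right) = 874595 \left(-175624 + 4 \left(-3 - 8\right)\right) = 874595 \left(-175624 + 4 \left(-11\right)\right) = 874595 \left(-175624 - 44\right) = 874595 \left(-175668\right) = -153638354460$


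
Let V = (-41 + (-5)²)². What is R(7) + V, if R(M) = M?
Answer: 263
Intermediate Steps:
V = 256 (V = (-41 + 25)² = (-16)² = 256)
R(7) + V = 7 + 256 = 263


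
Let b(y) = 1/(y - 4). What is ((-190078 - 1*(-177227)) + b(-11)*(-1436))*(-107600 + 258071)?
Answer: -9596488653/5 ≈ -1.9193e+9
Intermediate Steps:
b(y) = 1/(-4 + y)
((-190078 - 1*(-177227)) + b(-11)*(-1436))*(-107600 + 258071) = ((-190078 - 1*(-177227)) - 1436/(-4 - 11))*(-107600 + 258071) = ((-190078 + 177227) - 1436/(-15))*150471 = (-12851 - 1/15*(-1436))*150471 = (-12851 + 1436/15)*150471 = -191329/15*150471 = -9596488653/5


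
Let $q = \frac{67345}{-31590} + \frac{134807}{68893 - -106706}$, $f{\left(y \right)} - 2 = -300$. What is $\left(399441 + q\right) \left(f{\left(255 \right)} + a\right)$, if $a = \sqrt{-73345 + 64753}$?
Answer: $- \frac{7336629302038477}{61635249} + \frac{98478245664946 i \sqrt{537}}{61635249} \approx -1.1903 \cdot 10^{8} + 3.7025 \cdot 10^{7} i$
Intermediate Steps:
$f{\left(y \right)} = -298$ ($f{\left(y \right)} = 2 - 300 = -298$)
$a = 4 i \sqrt{537}$ ($a = \sqrt{-8592} = 4 i \sqrt{537} \approx 92.693 i$)
$q = - \frac{168159145}{123270498}$ ($q = 67345 \left(- \frac{1}{31590}\right) + \frac{134807}{68893 + 106706} = - \frac{13469}{6318} + \frac{134807}{175599} = - \frac{168159145}{123270498} \approx -1.3641$)
$\left(399441 + q\right) \left(f{\left(255 \right)} + a\right) = \left(399441 - \frac{168159145}{123270498}\right) \left(-298 + 4 i \sqrt{537}\right) = \frac{49239122832473 \left(-298 + 4 i \sqrt{537}\right)}{123270498} = - \frac{7336629302038477}{61635249} + \frac{98478245664946 i \sqrt{537}}{61635249}$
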